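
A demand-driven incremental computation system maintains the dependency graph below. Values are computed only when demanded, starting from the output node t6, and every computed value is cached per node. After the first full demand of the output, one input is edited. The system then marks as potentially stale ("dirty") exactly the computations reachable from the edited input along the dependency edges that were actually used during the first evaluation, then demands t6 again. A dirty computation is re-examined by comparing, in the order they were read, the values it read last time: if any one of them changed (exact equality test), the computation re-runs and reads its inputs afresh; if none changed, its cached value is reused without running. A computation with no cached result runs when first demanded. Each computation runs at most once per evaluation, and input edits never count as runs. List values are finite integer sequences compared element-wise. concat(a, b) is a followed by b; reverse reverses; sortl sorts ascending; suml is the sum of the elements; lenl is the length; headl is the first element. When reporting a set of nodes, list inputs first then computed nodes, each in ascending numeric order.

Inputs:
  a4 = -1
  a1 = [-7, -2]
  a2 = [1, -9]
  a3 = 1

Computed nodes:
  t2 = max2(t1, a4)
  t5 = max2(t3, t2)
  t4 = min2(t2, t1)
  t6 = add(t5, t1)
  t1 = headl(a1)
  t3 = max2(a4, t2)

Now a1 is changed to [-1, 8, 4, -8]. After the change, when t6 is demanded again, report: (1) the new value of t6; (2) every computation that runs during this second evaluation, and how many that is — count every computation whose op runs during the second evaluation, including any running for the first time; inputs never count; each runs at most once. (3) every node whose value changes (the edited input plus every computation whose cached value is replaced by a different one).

New value of t6: -2.
Computations that run: t1, t2, t6 — 3 in total.
Values that change: a1, t1, t6.
Key observation: the cutoff stops propagation at t3 — its inputs' values are unchanged, so it reuses its cache.

First evaluation (everything demanded from the output):
  t1 = headl([-7, -2]) = -7
  t2 = max2(-7, -1) = -1
  t3 = max2(-1, -1) = -1
  t5 = max2(-1, -1) = -1
  t6 = add(-1, -7) = -8

Propagation after the edit:
  t1: runs — a1 [-7, -2]->[-1, 8, 4, -8]; result -1.
  t2: runs — t1 -7->-1; result -1 (same value as before).
  t3: checked — values it read are unchanged (a4 unchanged, t2 unchanged); reused cached -1 without running.
  t5: checked — values it read are unchanged (t3 unchanged, t2 unchanged); reused cached -1 without running.
  t6: runs — t1 -7->-1; result -2.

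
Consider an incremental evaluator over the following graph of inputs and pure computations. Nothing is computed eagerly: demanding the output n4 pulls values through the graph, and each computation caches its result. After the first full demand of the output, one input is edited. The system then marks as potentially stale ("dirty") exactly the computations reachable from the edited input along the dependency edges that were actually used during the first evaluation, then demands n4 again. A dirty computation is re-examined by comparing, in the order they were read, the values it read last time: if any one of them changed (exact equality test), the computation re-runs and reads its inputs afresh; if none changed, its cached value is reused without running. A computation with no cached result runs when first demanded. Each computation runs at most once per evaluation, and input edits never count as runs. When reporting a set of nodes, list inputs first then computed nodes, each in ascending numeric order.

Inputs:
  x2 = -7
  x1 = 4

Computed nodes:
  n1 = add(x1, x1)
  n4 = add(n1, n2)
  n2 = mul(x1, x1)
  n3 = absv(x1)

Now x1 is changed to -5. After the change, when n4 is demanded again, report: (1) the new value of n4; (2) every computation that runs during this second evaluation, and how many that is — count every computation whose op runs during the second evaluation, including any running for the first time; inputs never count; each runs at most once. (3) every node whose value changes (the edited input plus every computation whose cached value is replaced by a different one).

n4 now evaluates to 15.
Run set: n1, n2, n4 (3 run).
Changed values: x1, n1, n2, n4.

Initial pass — values computed on the first demand:
  n1 = add(4, 4) = 8
  n2 = mul(4, 4) = 16
  n4 = add(8, 16) = 24

Second demand — change propagation:
  n1: re-runs because x1 4->-5; x1 4->-5; new result -10.
  n2: re-runs because x1 4->-5; x1 4->-5; new result 25.
  n4: re-runs because n1 8->-10; n2 16->25; new result 15.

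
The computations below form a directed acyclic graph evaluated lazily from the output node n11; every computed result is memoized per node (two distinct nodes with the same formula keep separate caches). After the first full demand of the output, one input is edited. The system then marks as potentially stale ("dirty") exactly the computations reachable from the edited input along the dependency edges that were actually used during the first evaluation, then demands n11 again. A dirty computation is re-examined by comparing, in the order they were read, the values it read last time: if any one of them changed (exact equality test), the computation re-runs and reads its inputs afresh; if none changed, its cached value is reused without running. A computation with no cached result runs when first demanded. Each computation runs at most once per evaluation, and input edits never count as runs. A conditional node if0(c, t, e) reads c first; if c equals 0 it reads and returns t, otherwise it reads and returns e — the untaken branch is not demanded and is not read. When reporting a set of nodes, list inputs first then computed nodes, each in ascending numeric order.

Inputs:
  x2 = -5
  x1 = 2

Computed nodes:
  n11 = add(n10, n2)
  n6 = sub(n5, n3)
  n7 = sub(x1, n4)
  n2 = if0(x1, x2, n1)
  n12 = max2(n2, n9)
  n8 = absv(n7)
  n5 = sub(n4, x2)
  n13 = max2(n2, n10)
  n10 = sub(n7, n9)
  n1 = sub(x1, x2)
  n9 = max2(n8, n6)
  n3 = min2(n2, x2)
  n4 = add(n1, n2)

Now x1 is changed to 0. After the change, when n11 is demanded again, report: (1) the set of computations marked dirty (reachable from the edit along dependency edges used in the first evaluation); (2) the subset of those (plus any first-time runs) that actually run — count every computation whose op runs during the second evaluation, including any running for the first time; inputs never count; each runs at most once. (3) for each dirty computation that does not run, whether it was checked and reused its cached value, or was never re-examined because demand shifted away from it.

First demand of the output computes:
  n1 = sub(2, -5) = 7
  n2 = if0(x1=2 -> else branch n1) = 7
  n3 = min2(7, -5) = -5
  n4 = add(7, 7) = 14
  n5 = sub(14, -5) = 19
  n6 = sub(19, -5) = 24
  n7 = sub(2, 14) = -12
  n8 = absv(-12) = 12
  n9 = max2(12, 24) = 24
  n10 = sub(-12, 24) = -36
  n11 = add(-36, 7) = -29

After the edit, cleaning proceeds:
  n1: a read changed (x1 2->0) — executes, giving 5.
  n2: a read changed (x1 2->0; n1 7->5) — executes, giving -5.
  n3: a read changed (n2 7->-5) — executes, giving -5 — identical to its old value.
  n4: a read changed (n1 7->5; n2 7->-5) — executes, giving 0.
  n5: a read changed (n4 14->0) — executes, giving 5.
  n6: a read changed (n5 19->5) — executes, giving 10.
  n7: a read changed (x1 2->0; n4 14->0) — executes, giving 0.
  n8: a read changed (n7 -12->0) — executes, giving 0.
  n9: a read changed (n8 12->0; n6 24->10) — executes, giving 10.
  n10: a read changed (n7 -12->0; n9 24->10) — executes, giving -10.
  n11: a read changed (n10 -36->-10; n2 7->-5) — executes, giving -15.

The edit dirties: n1, n2, n3, n4, n5, n6, n7, n8, n9, n10, n11.
11 computations run: n1, n2, n3, n4, n5, n6, n7, n8, n9, n10, n11.
No dirty computation escaped a run.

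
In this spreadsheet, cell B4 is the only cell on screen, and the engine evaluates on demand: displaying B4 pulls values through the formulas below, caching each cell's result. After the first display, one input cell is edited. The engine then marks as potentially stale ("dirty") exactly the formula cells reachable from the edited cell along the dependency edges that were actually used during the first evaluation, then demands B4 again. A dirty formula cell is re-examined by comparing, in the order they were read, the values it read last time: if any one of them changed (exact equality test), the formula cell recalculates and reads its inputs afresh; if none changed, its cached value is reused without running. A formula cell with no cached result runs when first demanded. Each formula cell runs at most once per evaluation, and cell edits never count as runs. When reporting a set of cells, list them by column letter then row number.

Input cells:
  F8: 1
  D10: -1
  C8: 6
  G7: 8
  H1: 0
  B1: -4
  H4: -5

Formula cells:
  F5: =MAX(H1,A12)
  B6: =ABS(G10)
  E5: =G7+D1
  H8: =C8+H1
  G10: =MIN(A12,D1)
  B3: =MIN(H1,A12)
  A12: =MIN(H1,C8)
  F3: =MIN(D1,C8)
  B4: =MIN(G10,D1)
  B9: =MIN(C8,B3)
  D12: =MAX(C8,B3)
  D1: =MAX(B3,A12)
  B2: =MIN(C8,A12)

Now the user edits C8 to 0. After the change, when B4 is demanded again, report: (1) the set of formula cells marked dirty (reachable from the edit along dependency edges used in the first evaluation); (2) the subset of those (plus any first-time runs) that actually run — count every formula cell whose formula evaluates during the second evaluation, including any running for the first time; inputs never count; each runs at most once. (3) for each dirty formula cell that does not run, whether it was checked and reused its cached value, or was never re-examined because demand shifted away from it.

Initial pass — values computed on the first demand:
  A12 = MIN(0, 6) = 0
  B3 = MIN(0, 0) = 0
  D1 = MAX(0, 0) = 0
  G10 = MIN(0, 0) = 0
  B4 = MIN(0, 0) = 0

Second demand — change propagation:
  A12: re-runs because C8 6->0; new result 0 (unchanged).
  B3: re-examined; everything it read last time is the same (H1 unchanged, A12 unchanged) — cache 0 kept, no run.
  D1: re-examined; everything it read last time is the same (B3 unchanged, A12 unchanged) — cache 0 kept, no run.
  G10: re-examined; everything it read last time is the same (A12 unchanged, D1 unchanged) — cache 0 kept, no run.
  B4: re-examined; everything it read last time is the same (G10 unchanged, D1 unchanged) — cache 0 kept, no run.

The important point: A12 recomputes to an identical value, and the output ends up unchanged.

Dirty set: A12, B3, B4, D1, G10.
Run set: A12 (1 run).
Re-examined without running (cache reused): B3, B4, D1, G10.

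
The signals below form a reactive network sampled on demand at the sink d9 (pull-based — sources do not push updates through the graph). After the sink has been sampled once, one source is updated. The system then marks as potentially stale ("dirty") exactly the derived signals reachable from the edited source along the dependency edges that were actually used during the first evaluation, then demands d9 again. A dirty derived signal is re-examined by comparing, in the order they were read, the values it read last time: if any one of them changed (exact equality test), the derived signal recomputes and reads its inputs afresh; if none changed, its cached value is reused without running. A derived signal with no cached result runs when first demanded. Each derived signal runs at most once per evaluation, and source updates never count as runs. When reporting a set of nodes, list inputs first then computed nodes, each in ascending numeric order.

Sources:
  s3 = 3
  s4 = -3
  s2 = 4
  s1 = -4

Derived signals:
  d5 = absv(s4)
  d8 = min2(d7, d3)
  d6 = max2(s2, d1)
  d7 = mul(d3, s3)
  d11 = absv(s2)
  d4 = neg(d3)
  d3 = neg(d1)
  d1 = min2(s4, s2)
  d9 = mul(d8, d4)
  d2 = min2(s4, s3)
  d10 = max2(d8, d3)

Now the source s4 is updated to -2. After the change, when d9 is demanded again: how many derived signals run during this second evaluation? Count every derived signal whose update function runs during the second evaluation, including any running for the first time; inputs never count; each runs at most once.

Initial pass — values computed on the first demand:
  d1 = min2(-3, 4) = -3
  d3 = neg(-3) = 3
  d4 = neg(3) = -3
  d7 = mul(3, 3) = 9
  d8 = min2(9, 3) = 3
  d9 = mul(3, -3) = -9

Second demand — change propagation:
  d1: re-runs because s4 -3->-2; new result -2.
  d3: re-runs because d1 -3->-2; new result 2.
  d4: re-runs because d3 3->2; new result -2.
  d7: re-runs because d3 3->2; new result 6.
  d8: re-runs because d7 9->6; d3 3->2; new result 2.
  d9: re-runs because d8 3->2; d4 -3->-2; new result -4.

Run set: d1, d3, d4, d7, d8, d9 (6 run).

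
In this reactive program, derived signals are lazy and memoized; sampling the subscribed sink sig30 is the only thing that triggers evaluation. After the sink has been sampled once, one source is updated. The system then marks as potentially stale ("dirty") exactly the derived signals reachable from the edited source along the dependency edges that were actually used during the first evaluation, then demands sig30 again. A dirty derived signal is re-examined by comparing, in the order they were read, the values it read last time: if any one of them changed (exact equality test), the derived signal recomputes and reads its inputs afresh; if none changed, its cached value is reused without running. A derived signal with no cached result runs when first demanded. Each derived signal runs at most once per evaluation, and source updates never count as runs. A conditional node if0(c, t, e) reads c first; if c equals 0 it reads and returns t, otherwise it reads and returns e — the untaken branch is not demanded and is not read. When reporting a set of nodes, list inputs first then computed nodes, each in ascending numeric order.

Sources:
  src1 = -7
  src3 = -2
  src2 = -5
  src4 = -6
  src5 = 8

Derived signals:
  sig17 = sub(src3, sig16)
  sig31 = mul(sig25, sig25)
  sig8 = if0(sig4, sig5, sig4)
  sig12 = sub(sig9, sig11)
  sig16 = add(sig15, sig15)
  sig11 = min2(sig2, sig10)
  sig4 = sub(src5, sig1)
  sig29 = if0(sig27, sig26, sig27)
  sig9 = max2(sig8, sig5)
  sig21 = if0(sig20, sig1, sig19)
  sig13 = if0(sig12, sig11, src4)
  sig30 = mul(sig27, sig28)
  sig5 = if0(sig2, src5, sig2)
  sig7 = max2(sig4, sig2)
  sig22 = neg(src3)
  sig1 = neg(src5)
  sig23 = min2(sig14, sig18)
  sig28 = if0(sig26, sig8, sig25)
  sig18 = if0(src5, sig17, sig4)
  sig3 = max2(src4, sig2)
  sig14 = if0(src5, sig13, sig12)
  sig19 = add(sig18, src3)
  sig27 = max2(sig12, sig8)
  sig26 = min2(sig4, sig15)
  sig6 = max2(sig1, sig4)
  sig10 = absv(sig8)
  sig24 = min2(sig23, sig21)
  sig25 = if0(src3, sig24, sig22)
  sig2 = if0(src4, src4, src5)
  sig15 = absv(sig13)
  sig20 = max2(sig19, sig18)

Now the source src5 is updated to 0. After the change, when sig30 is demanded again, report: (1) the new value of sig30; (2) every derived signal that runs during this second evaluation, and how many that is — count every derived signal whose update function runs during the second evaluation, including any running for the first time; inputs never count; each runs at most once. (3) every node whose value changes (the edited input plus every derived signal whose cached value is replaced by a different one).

First demand of the output computes:
  sig1 = neg(8) = -8
  sig2 = if0(src4=-6 -> else branch src5) = 8
  sig4 = sub(8, -8) = 16
  sig5 = if0(sig2=8 -> else branch sig2) = 8
  sig8 = if0(sig4=16 -> else branch sig4) = 16
  sig9 = max2(16, 8) = 16
  sig10 = absv(16) = 16
  sig11 = min2(8, 16) = 8
  sig12 = sub(16, 8) = 8
  sig13 = if0(sig12=8 -> else branch src4) = -6
  sig15 = absv(-6) = 6
  sig22 = neg(-2) = 2
  sig25 = if0(src3=-2 -> else branch sig22) = 2
  sig26 = min2(16, 6) = 6
  sig27 = max2(8, 16) = 16
  sig28 = if0(sig26=6 -> else branch sig25) = 2
  sig30 = mul(16, 2) = 32

After the edit, cleaning proceeds:
  sig1: a read changed (src5 8->0) — executes, giving 0.
  sig2: a read changed (src5 8->0) — executes, giving 0.
  sig4: a read changed (src5 8->0; sig1 -8->0) — executes, giving 0.
  sig5: a read changed (sig2 8->0; sig2 8->0) — executes, giving 0.
  sig8: a read changed (sig4 16->0; sig4 16->0) — executes, giving 0.
  sig9: a read changed (sig8 16->0; sig5 8->0) — executes, giving 0.
  sig10: a read changed (sig8 16->0) — executes, giving 0.
  sig11: a read changed (sig2 8->0; sig10 16->0) — executes, giving 0.
  sig12: a read changed (sig9 16->0; sig11 8->0) — executes, giving 0.
  sig13: a read changed (sig12 8->0) — executes, giving 0.
  sig15: a read changed (sig13 -6->0) — executes, giving 0.
  sig26: a read changed (sig4 16->0; sig15 6->0) — executes, giving 0.
  sig27: a read changed (sig12 8->0; sig8 16->0) — executes, giving 0.
  sig28: a read changed (sig26 6->0) — executes, giving 0.
  sig30: a read changed (sig27 16->0; sig28 2->0) — executes, giving 0.

Demanding sig30 again yields 0.
15 derived signals run: sig1, sig2, sig4, sig5, sig8, sig9, sig10, sig11, sig12, sig13, sig15, sig26, sig27, sig28, sig30.
The nodes whose values change: src5, sig1, sig2, sig4, sig5, sig8, sig9, sig10, sig11, sig12, sig13, sig15, sig26, sig27, sig28, sig30.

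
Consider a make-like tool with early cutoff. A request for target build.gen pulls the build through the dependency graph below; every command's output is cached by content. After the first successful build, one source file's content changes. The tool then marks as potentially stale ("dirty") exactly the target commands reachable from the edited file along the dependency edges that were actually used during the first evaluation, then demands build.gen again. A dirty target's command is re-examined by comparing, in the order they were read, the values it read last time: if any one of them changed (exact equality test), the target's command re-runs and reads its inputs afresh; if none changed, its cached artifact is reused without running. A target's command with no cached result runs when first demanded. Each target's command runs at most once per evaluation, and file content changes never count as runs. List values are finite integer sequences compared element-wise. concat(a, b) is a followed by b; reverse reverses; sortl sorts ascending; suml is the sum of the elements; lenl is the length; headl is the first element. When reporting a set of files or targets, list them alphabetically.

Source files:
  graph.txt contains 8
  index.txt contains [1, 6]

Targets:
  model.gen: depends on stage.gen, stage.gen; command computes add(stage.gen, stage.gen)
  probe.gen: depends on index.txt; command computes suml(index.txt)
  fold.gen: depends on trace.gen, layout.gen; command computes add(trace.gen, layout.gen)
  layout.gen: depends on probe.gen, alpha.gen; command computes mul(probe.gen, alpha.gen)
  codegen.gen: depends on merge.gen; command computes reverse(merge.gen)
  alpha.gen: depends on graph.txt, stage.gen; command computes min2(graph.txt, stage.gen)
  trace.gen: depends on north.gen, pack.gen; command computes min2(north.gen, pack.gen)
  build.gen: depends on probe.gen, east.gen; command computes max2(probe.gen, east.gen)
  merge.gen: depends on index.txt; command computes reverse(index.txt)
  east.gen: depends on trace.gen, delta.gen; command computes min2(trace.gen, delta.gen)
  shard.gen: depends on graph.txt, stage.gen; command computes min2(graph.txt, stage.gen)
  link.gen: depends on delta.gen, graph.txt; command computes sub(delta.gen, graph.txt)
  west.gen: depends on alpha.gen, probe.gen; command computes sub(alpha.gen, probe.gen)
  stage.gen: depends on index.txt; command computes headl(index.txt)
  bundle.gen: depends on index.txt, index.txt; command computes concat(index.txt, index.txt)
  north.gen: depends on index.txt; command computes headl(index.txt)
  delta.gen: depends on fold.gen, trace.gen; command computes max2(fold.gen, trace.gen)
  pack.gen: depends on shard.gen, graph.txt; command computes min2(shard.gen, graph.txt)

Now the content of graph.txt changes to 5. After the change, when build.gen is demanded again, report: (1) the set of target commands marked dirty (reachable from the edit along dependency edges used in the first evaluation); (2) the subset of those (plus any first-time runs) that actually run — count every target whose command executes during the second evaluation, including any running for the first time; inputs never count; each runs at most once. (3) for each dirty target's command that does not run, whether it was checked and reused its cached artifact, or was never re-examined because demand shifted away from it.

The edit dirties: alpha.gen, build.gen, delta.gen, east.gen, fold.gen, layout.gen, pack.gen, shard.gen, trace.gen.
3 target commands run: alpha.gen, pack.gen, shard.gen.
Cache hits after checking: build.gen, delta.gen, east.gen, fold.gen, layout.gen, trace.gen.
Note where the cutoff bites: layout.gen is checked, finds nothing changed, and keeps its cache.

First demand of the output computes:
  north.gen = headl([1, 6]) = 1
  probe.gen = suml([1, 6]) = 7
  stage.gen = headl([1, 6]) = 1
  alpha.gen = min2(8, 1) = 1
  layout.gen = mul(7, 1) = 7
  shard.gen = min2(8, 1) = 1
  pack.gen = min2(1, 8) = 1
  trace.gen = min2(1, 1) = 1
  fold.gen = add(1, 7) = 8
  delta.gen = max2(8, 1) = 8
  east.gen = min2(1, 8) = 1
  build.gen = max2(7, 1) = 7

After the edit, cleaning proceeds:
  alpha.gen: a read changed (graph.txt 8->5) — executes, giving 1 — identical to its old value.
  layout.gen: dirty, but its reads are unchanged (probe.gen unchanged, alpha.gen unchanged); cached 7 stands.
  shard.gen: a read changed (graph.txt 8->5) — executes, giving 1 — identical to its old value.
  pack.gen: a read changed (graph.txt 8->5) — executes, giving 1 — identical to its old value.
  trace.gen: dirty, but its reads are unchanged (north.gen unchanged, pack.gen unchanged); cached 1 stands.
  fold.gen: dirty, but its reads are unchanged (trace.gen unchanged, layout.gen unchanged); cached 8 stands.
  delta.gen: dirty, but its reads are unchanged (fold.gen unchanged, trace.gen unchanged); cached 8 stands.
  east.gen: dirty, but its reads are unchanged (trace.gen unchanged, delta.gen unchanged); cached 1 stands.
  build.gen: dirty, but its reads are unchanged (probe.gen unchanged, east.gen unchanged); cached 7 stands.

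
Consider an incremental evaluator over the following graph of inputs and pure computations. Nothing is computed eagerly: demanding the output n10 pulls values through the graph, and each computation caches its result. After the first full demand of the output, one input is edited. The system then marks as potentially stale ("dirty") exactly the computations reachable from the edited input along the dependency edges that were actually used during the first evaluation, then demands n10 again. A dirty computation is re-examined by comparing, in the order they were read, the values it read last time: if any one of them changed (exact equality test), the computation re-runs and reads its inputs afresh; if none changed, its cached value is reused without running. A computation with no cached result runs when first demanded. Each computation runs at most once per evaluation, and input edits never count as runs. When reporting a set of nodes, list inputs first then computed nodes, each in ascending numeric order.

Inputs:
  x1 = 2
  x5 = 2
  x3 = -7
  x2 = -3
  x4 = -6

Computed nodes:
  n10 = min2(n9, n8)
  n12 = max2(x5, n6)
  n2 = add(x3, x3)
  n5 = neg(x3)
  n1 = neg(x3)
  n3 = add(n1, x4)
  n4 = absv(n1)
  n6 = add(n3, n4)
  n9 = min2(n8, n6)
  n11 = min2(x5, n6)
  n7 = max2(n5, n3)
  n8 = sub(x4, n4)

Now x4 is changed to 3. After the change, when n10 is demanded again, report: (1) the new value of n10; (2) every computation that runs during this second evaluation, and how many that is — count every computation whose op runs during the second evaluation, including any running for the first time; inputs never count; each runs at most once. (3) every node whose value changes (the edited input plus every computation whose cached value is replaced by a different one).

Initial pass — values computed on the first demand:
  n1 = neg(-7) = 7
  n3 = add(7, -6) = 1
  n4 = absv(7) = 7
  n6 = add(1, 7) = 8
  n8 = sub(-6, 7) = -13
  n9 = min2(-13, 8) = -13
  n10 = min2(-13, -13) = -13

Second demand — change propagation:
  n3: re-runs because x4 -6->3; new result 10.
  n6: re-runs because n3 1->10; new result 17.
  n8: re-runs because x4 -6->3; new result -4.
  n9: re-runs because n8 -13->-4; n6 8->17; new result -4.
  n10: re-runs because n9 -13->-4; n8 -13->-4; new result -4.

n10 now evaluates to -4.
Run set: n3, n6, n8, n9, n10 (5 run).
Changed values: x4, n3, n6, n8, n9, n10.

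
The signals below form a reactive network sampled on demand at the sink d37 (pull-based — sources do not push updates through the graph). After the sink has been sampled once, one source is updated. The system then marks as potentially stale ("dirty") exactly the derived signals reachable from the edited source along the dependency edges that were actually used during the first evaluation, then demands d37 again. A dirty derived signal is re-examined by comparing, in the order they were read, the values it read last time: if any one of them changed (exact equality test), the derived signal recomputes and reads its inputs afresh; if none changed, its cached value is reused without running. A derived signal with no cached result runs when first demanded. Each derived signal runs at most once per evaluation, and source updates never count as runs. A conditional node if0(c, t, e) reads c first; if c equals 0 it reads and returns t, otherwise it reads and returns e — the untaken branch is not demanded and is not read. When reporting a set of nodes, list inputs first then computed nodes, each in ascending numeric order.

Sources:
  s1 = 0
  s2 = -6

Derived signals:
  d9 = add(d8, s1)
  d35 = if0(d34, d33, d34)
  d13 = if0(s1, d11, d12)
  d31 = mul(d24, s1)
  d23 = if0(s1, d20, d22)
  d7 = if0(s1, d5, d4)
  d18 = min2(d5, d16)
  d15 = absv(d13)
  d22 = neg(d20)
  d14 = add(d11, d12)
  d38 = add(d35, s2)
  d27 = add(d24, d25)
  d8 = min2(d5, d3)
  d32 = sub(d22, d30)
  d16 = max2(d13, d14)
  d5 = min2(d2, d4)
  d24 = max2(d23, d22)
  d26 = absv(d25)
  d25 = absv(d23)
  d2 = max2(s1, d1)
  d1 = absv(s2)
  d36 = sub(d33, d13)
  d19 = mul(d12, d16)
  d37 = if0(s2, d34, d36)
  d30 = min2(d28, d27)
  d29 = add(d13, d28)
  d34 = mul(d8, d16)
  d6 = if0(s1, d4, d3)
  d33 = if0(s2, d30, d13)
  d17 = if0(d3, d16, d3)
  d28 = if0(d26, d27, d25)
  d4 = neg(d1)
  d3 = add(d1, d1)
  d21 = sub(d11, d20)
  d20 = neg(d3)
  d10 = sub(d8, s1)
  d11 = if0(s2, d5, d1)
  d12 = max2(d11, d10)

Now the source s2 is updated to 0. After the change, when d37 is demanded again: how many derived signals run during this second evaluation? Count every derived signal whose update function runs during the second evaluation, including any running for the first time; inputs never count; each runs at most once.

Run set: d1, d2, d3, d4, d5, d8, d10, d11, d12, d13, d14, d16, d34, d37 (14 run).
The important point: the flipped condition redirects demand; d33, d36 are left stale, never re-checked.

Initial pass — values computed on the first demand:
  d1 = absv(-6) = 6
  d11 = if0(s2=-6 -> else branch d1) = 6
  d13 = if0(s1=0 -> then branch d11) = 6
  d33 = if0(s2=-6 -> else branch d13) = 6
  d36 = sub(6, 6) = 0
  d37 = if0(s2=-6 -> else branch d36) = 0

Second demand — change propagation:
  d1: re-runs because s2 -6->0; new result 0.
  d2: newly demanded (no cache) — executes and yields 0.
  d3: newly demanded (no cache) — executes and yields 0.
  d4: newly demanded (no cache) — executes and yields 0.
  d5: newly demanded (no cache) — executes and yields 0.
  d8: newly demanded (no cache) — executes and yields 0.
  d10: newly demanded (no cache) — executes and yields 0.
  d11: re-runs because s2 -6->0; d1 6->0; new result 0.
  d12: newly demanded (no cache) — executes and yields 0.
  d13: re-runs because d11 6->0; new result 0.
  d14: newly demanded (no cache) — executes and yields 0.
  d16: newly demanded (no cache) — executes and yields 0.
  d33: dirty yet unreached — the second evaluation never asks for it.
  d34: newly demanded (no cache) — executes and yields 0.
  d36: dirty yet unreached — the second evaluation never asks for it.
  d37: re-runs because s2 -6->0; new result 0 (unchanged).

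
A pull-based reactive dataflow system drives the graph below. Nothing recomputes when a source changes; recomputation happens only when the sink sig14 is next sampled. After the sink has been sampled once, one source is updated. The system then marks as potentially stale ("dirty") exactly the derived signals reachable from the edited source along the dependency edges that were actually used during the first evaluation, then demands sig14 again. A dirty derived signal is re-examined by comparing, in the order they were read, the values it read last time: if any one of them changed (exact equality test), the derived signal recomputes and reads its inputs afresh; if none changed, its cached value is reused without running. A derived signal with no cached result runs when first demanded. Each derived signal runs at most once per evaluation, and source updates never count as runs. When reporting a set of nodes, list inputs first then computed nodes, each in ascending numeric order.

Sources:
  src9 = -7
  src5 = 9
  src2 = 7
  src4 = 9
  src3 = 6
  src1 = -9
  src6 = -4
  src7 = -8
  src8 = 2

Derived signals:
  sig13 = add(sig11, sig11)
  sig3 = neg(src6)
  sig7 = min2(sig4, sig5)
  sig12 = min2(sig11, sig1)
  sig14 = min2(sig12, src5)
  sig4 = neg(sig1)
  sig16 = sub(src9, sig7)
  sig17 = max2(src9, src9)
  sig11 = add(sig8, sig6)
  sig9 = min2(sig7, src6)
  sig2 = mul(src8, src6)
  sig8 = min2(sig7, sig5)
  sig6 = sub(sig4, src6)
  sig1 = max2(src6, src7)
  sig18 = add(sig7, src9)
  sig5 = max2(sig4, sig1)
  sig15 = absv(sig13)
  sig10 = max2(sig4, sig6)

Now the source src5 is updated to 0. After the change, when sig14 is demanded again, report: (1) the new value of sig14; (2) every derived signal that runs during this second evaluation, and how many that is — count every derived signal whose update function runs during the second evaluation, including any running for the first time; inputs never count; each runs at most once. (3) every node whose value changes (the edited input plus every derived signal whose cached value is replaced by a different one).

New value of sig14: -4.
Derived signals that run: sig14 — 1 in total.
Values that change: src5.

First evaluation (everything demanded from the output):
  sig1 = max2(-4, -8) = -4
  sig4 = neg(-4) = 4
  sig5 = max2(4, -4) = 4
  sig6 = sub(4, -4) = 8
  sig7 = min2(4, 4) = 4
  sig8 = min2(4, 4) = 4
  sig11 = add(4, 8) = 12
  sig12 = min2(12, -4) = -4
  sig14 = min2(-4, 9) = -4

Propagation after the edit:
  sig14: runs — src5 9->0; result -4 (same value as before).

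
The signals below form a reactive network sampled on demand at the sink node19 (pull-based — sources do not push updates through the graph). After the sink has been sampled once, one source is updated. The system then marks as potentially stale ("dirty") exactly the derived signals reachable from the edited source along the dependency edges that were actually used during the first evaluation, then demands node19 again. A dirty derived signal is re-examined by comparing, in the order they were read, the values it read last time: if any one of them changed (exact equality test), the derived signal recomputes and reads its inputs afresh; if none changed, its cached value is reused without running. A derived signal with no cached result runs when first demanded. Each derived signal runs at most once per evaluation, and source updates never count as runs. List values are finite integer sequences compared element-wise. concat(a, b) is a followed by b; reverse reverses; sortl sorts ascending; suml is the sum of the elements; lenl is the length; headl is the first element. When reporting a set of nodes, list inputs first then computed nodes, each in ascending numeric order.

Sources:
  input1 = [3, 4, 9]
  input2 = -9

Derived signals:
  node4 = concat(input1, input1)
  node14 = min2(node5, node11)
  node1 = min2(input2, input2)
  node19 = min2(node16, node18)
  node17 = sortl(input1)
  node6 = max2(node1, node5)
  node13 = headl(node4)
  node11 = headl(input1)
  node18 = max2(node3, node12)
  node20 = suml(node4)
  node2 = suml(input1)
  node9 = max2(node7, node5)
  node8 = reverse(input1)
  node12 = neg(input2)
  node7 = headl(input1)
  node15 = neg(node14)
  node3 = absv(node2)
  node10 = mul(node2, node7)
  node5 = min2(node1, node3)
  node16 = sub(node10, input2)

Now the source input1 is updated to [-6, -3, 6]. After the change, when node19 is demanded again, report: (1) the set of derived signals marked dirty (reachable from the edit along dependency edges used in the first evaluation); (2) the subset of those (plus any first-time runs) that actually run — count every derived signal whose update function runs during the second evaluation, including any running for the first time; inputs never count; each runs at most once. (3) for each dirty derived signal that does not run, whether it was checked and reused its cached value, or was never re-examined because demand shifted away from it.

Initial pass — values computed on the first demand:
  node2 = suml([3, 4, 9]) = 16
  node3 = absv(16) = 16
  node7 = headl([3, 4, 9]) = 3
  node10 = mul(16, 3) = 48
  node12 = neg(-9) = 9
  node16 = sub(48, -9) = 57
  node18 = max2(16, 9) = 16
  node19 = min2(57, 16) = 16

Second demand — change propagation:
  node2: re-runs because input1 [3, 4, 9]->[-6, -3, 6]; new result -3.
  node3: re-runs because node2 16->-3; new result 3.
  node7: re-runs because input1 [3, 4, 9]->[-6, -3, 6]; new result -6.
  node10: re-runs because node2 16->-3; node7 3->-6; new result 18.
  node16: re-runs because node10 48->18; new result 27.
  node18: re-runs because node3 16->3; new result 9.
  node19: re-runs because node16 57->27; node18 16->9; new result 9.

Dirty set: node2, node3, node7, node10, node16, node18, node19.
Run set: node2, node3, node7, node10, node16, node18, node19 (7 run).
All dirty derived signals ended up running.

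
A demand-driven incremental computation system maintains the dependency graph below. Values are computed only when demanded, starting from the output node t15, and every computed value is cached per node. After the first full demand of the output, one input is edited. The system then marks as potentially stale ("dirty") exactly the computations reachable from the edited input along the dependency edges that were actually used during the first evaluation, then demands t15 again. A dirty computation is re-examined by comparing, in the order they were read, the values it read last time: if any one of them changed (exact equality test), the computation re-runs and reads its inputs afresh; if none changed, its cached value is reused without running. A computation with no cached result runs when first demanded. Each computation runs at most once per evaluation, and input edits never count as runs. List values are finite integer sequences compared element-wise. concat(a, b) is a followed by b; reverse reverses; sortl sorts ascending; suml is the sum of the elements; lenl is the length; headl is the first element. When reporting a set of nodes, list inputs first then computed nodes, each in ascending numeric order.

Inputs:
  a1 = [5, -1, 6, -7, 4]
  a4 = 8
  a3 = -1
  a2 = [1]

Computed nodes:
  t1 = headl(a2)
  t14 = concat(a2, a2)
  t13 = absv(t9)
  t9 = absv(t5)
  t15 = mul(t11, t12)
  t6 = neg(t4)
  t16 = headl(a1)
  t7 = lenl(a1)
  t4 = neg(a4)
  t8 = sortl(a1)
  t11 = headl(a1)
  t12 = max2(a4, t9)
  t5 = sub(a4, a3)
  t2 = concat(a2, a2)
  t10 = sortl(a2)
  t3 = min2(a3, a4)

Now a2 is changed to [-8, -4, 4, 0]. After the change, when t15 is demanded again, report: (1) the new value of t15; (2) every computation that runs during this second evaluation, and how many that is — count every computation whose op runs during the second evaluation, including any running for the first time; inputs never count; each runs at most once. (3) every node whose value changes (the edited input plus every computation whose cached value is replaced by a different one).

New value of t15: 45.
Computations that run: none — 0 in total.
Values that change: a2.
Key observation: a2 is never demanded by the output, so the edit triggers no recomputation at all.

First evaluation (everything demanded from the output):
  t5 = sub(8, -1) = 9
  t9 = absv(9) = 9
  t11 = headl([5, -1, 6, -7, 4]) = 5
  t12 = max2(8, 9) = 9
  t15 = mul(5, 9) = 45

Propagation after the edit:
  a2 feeds no computation that the output demands — nothing is marked dirty and nothing runs.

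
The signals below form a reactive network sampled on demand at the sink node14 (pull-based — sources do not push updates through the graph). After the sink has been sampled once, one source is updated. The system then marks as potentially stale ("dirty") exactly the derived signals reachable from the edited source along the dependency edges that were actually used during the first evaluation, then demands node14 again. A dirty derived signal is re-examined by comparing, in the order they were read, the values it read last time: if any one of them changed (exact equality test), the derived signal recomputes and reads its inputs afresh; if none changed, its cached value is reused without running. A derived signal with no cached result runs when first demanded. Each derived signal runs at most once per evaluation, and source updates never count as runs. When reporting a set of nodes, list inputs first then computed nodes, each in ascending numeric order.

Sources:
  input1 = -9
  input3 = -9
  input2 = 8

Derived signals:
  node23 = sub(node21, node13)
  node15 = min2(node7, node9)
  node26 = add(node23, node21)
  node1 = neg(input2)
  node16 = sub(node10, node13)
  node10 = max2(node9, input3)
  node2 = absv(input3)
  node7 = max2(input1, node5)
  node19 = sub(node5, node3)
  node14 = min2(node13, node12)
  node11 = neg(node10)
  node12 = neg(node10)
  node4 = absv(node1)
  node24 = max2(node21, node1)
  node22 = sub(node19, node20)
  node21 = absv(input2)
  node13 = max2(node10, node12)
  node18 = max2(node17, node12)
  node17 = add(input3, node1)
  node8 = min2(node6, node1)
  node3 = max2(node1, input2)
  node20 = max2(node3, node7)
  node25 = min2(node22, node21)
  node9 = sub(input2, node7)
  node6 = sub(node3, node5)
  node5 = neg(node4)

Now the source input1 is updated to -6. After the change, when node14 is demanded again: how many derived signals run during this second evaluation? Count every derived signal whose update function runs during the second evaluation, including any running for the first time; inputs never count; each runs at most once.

Initial pass — values computed on the first demand:
  node1 = neg(8) = -8
  node4 = absv(-8) = 8
  node5 = neg(8) = -8
  node7 = max2(-9, -8) = -8
  node9 = sub(8, -8) = 16
  node10 = max2(16, -9) = 16
  node12 = neg(16) = -16
  node13 = max2(16, -16) = 16
  node14 = min2(16, -16) = -16

Second demand — change propagation:
  node7: re-runs because input1 -9->-6; new result -6.
  node9: re-runs because node7 -8->-6; new result 14.
  node10: re-runs because node9 16->14; new result 14.
  node12: re-runs because node10 16->14; new result -14.
  node13: re-runs because node10 16->14; node12 -16->-14; new result 14.
  node14: re-runs because node13 16->14; node12 -16->-14; new result -14.

Run set: node7, node9, node10, node12, node13, node14 (6 run).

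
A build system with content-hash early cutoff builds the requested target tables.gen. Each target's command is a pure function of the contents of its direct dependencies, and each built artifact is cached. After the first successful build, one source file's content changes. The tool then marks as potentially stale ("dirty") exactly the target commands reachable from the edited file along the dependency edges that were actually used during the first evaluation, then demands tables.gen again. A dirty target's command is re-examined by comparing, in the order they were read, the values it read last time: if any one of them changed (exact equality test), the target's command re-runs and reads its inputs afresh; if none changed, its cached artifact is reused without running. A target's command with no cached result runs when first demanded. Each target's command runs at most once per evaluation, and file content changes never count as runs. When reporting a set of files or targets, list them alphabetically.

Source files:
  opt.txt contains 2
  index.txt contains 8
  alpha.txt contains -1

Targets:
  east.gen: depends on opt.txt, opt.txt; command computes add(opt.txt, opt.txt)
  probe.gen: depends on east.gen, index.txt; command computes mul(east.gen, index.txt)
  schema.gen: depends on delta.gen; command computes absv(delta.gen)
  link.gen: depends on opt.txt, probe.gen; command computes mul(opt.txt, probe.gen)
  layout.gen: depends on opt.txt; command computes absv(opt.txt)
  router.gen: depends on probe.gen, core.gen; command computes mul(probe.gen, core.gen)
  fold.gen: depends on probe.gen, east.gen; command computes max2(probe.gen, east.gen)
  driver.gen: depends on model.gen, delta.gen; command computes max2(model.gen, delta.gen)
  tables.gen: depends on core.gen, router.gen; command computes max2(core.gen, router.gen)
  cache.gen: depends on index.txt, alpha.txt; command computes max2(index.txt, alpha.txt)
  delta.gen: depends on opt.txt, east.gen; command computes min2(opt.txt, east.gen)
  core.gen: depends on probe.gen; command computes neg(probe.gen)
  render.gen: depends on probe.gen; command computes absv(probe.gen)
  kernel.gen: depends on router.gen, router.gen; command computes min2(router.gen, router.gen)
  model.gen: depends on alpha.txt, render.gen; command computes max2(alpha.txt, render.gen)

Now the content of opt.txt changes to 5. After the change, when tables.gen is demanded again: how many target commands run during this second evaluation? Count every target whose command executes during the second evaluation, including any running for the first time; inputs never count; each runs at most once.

First evaluation (everything demanded from the output):
  east.gen = add(2, 2) = 4
  probe.gen = mul(4, 8) = 32
  core.gen = neg(32) = -32
  router.gen = mul(32, -32) = -1024
  tables.gen = max2(-32, -1024) = -32

Propagation after the edit:
  east.gen: runs — opt.txt 2->5; opt.txt 2->5; result 10.
  probe.gen: runs — east.gen 4->10; result 80.
  core.gen: runs — probe.gen 32->80; result -80.
  router.gen: runs — probe.gen 32->80; core.gen -32->-80; result -6400.
  tables.gen: runs — core.gen -32->-80; router.gen -1024->-6400; result -80.

Target commands that run: core.gen, east.gen, probe.gen, router.gen, tables.gen — 5 in total.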